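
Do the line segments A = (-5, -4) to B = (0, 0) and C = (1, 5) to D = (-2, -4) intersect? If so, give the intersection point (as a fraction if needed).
Yes; intersection at (-10/11, -8/11) (t = 9/11 on AB, s = 7/11 on CD)

Parametrize AB as A + t(B − A) = (-5 + 5 t, -4 + 4 t) and CD as C + s(D − C) = (1 + -3 s, 5 + -9 s). Solve the linear system for (t, s). Determinant = 33 ≠ 0, so a unique intersection of the containing lines exists. Solution: t = 9/11, s = 7/11 — both in [0, 1], so the segments cross. Intersection point: (-10/11, -8/11).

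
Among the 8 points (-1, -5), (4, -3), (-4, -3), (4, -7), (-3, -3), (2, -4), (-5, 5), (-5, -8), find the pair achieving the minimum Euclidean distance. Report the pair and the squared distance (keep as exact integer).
Pair = ((-4, -3), (-3, -3)); squared distance = 1

Compute all C(8, 2) = 28 pairwise squared distances (x_i − x_j)² + (y_i − y_j)². The minimum is 1, attained by the pair ((-4, -3), (-3, -3)).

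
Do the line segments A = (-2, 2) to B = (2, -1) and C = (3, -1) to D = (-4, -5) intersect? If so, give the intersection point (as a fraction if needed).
No (intersection of containing lines falls outside at least one segment)

Parametrize and solve: t = 41/37, s = 3/37. At least one of these is outside [0, 1], so the segments do not intersect.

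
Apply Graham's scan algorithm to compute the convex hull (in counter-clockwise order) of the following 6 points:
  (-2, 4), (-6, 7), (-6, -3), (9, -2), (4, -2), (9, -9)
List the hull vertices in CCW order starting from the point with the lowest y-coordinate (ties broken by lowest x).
Hull (CCW) = [(9, -9), (9, -2), (-6, 7), (-6, -3)]

Graham scan procedure:
  1. Find the pivot p₀ = point with lowest y (tie → lowest x): (9, -9).
  2. Sort the remaining points by polar angle around p₀.
  3. Walk through sorted points, maintaining a stack; pop the top while the last three entries make a non-left turn (cross product ≤ 0).
  4. Final stack is the convex hull in CCW order: (9, -9), (9, -2), (-6, 7), (-6, -3).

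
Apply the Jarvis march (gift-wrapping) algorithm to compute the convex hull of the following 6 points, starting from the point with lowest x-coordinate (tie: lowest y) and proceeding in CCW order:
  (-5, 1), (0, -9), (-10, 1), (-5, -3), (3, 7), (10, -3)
Hull (CCW) = [(-10, 1), (0, -9), (10, -3), (3, 7)]

Jarvis march: at each step, from the current hull vertex p, select the next vertex q as the point such that every other point lies strictly to the left of (or on) the directed line p → q. (Equivalently: for every other point r, the cross product (q − p) × (r − p) ≥ 0.)
Starting point (lowest x, tie lowest y): (-10, 1). Wrap until returning to start. Resulting hull: (-10, 1), (0, -9), (10, -3), (3, 7).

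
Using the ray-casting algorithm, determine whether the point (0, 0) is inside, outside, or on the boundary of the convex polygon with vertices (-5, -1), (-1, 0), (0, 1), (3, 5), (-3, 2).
The point (0, 0) lies strictly outside the polygon

Cast a horizontal ray to the right from the query point and count how many polygon edges it crosses (each edge strictly once or zero times, handled with the usual half-open convention). 
Parity of crossings → even ⇒ outside.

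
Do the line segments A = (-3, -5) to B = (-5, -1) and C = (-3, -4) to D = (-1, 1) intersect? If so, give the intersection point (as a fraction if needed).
No (intersection of containing lines falls outside at least one segment)

Parametrize and solve: t = 1/9, s = -1/9. At least one of these is outside [0, 1], so the segments do not intersect.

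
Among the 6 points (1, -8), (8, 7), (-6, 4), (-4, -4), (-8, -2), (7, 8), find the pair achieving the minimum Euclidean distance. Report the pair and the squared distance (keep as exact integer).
Pair = ((8, 7), (7, 8)); squared distance = 2

Compute all C(6, 2) = 15 pairwise squared distances (x_i − x_j)² + (y_i − y_j)². The minimum is 2, attained by the pair ((8, 7), (7, 8)).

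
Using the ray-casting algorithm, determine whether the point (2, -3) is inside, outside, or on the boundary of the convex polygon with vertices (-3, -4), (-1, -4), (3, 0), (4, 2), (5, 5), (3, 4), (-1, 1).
The point (2, -3) lies strictly outside the polygon

Cast a horizontal ray to the right from the query point and count how many polygon edges it crosses (each edge strictly once or zero times, handled with the usual half-open convention). 
Parity of crossings → even ⇒ outside.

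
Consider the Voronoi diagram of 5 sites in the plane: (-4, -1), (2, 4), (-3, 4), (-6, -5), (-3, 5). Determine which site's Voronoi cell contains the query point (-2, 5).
Nearest site = (-3, 5)

The Voronoi cell of site s contains exactly those query points closer to s than to any other site. Compute squared distances from q = (-2, 5) to each site:
  (-3 − -2)² + (5 − 5)² = 1
  (-3 − -2)² + (4 − 5)² = 2
  (2 − -2)² + (4 − 5)² = 17
  (-4 − -2)² + (-1 − 5)² = 40
  (-6 − -2)² + (-5 − 5)² = 116
Minimum is attained by (-3, 5), so q lies in its Voronoi cell.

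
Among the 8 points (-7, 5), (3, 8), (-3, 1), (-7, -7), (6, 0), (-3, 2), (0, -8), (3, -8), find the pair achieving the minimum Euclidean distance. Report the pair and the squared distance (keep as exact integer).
Pair = ((-3, 1), (-3, 2)); squared distance = 1

Compute all C(8, 2) = 28 pairwise squared distances (x_i − x_j)² + (y_i − y_j)². The minimum is 1, attained by the pair ((-3, 1), (-3, 2)).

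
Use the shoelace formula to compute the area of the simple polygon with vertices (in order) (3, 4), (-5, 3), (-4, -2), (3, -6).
Area = 111/2

Shoelace formula: Area = (1/2) |Σ_i (x_i · y_{i+1} − x_{i+1} · y_i)| (indices mod n). Compute each cross term:
  (3)(3) − (-5)(4) = 29
  (-5)(-2) − (-4)(3) = 22
  (-4)(-6) − (3)(-2) = 30
  (3)(4) − (3)(-6) = 30
Sum = 111, so (signed) Area = 111/2 = 111/2, |Area| = 111/2.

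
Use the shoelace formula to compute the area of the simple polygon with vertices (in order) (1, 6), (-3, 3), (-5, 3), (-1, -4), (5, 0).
Area = 50

Shoelace formula: Area = (1/2) |Σ_i (x_i · y_{i+1} − x_{i+1} · y_i)| (indices mod n). Compute each cross term:
  (1)(3) − (-3)(6) = 21
  (-3)(3) − (-5)(3) = 6
  (-5)(-4) − (-1)(3) = 23
  (-1)(0) − (5)(-4) = 20
  (5)(6) − (1)(0) = 30
Sum = 100, so (signed) Area = 100/2 = 50, |Area| = 50.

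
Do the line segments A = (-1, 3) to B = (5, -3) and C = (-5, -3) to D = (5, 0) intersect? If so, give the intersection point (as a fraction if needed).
Yes; intersection at (35/13, -9/13) (t = 8/13 on AB, s = 10/13 on CD)

Parametrize AB as A + t(B − A) = (-1 + 6 t, 3 + -6 t) and CD as C + s(D − C) = (-5 + 10 s, -3 + 3 s). Solve the linear system for (t, s). Determinant = -78 ≠ 0, so a unique intersection of the containing lines exists. Solution: t = 8/13, s = 10/13 — both in [0, 1], so the segments cross. Intersection point: (35/13, -9/13).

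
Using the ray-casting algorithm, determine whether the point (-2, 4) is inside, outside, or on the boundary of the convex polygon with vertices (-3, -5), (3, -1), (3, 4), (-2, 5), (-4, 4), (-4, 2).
The point (-2, 4) lies strictly inside the polygon

Cast a horizontal ray to the right from the query point and count how many polygon edges it crosses (each edge strictly once or zero times, handled with the usual half-open convention). 
Parity of crossings → odd ⇒ inside.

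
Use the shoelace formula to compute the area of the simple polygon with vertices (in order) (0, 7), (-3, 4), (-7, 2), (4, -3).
Area = 42

Shoelace formula: Area = (1/2) |Σ_i (x_i · y_{i+1} − x_{i+1} · y_i)| (indices mod n). Compute each cross term:
  (0)(4) − (-3)(7) = 21
  (-3)(2) − (-7)(4) = 22
  (-7)(-3) − (4)(2) = 13
  (4)(7) − (0)(-3) = 28
Sum = 84, so (signed) Area = 84/2 = 42, |Area| = 42.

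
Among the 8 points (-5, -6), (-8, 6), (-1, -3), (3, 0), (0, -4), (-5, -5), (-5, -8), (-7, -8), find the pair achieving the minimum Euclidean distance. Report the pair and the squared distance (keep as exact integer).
Pair = ((-5, -6), (-5, -5)); squared distance = 1

Compute all C(8, 2) = 28 pairwise squared distances (x_i − x_j)² + (y_i − y_j)². The minimum is 1, attained by the pair ((-5, -6), (-5, -5)).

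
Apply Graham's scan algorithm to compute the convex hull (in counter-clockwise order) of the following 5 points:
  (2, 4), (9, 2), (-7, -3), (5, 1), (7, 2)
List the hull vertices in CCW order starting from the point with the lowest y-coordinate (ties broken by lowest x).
Hull (CCW) = [(-7, -3), (9, 2), (2, 4)]

Graham scan procedure:
  1. Find the pivot p₀ = point with lowest y (tie → lowest x): (-7, -3).
  2. Sort the remaining points by polar angle around p₀.
  3. Walk through sorted points, maintaining a stack; pop the top while the last three entries make a non-left turn (cross product ≤ 0).
  4. Final stack is the convex hull in CCW order: (-7, -3), (9, 2), (2, 4).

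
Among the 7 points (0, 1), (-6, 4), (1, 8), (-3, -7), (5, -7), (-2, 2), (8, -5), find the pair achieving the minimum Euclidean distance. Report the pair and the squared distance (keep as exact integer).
Pair = ((0, 1), (-2, 2)); squared distance = 5

Compute all C(7, 2) = 21 pairwise squared distances (x_i − x_j)² + (y_i − y_j)². The minimum is 5, attained by the pair ((0, 1), (-2, 2)).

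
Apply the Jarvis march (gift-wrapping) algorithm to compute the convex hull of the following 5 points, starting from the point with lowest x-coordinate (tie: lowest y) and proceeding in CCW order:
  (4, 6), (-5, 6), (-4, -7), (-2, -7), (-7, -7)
Hull (CCW) = [(-7, -7), (-2, -7), (4, 6), (-5, 6)]

Jarvis march: at each step, from the current hull vertex p, select the next vertex q as the point such that every other point lies strictly to the left of (or on) the directed line p → q. (Equivalently: for every other point r, the cross product (q − p) × (r − p) ≥ 0.)
Starting point (lowest x, tie lowest y): (-7, -7). Wrap until returning to start. Resulting hull: (-7, -7), (-2, -7), (4, 6), (-5, 6).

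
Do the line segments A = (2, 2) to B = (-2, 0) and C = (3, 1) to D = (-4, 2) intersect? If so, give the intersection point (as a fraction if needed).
Yes; intersection at (2/3, 4/3) (t = 1/3 on AB, s = 1/3 on CD)

Parametrize AB as A + t(B − A) = (2 + -4 t, 2 + -2 t) and CD as C + s(D − C) = (3 + -7 s, 1 + 1 s). Solve the linear system for (t, s). Determinant = 18 ≠ 0, so a unique intersection of the containing lines exists. Solution: t = 1/3, s = 1/3 — both in [0, 1], so the segments cross. Intersection point: (2/3, 4/3).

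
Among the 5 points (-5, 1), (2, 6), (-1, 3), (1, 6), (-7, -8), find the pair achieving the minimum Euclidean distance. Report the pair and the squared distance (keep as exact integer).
Pair = ((2, 6), (1, 6)); squared distance = 1

Compute all C(5, 2) = 10 pairwise squared distances (x_i − x_j)² + (y_i − y_j)². The minimum is 1, attained by the pair ((2, 6), (1, 6)).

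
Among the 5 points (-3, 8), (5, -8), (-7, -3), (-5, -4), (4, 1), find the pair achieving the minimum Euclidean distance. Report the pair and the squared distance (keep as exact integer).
Pair = ((-7, -3), (-5, -4)); squared distance = 5

Compute all C(5, 2) = 10 pairwise squared distances (x_i − x_j)² + (y_i − y_j)². The minimum is 5, attained by the pair ((-7, -3), (-5, -4)).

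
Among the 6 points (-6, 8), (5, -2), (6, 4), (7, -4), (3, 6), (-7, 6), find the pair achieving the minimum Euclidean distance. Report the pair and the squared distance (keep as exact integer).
Pair = ((-6, 8), (-7, 6)); squared distance = 5

Compute all C(6, 2) = 15 pairwise squared distances (x_i − x_j)² + (y_i − y_j)². The minimum is 5, attained by the pair ((-6, 8), (-7, 6)).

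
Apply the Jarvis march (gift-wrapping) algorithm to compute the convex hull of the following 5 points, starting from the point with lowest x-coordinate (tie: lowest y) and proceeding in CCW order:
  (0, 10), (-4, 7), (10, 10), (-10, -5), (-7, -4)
Hull (CCW) = [(-10, -5), (-7, -4), (10, 10), (0, 10), (-4, 7)]

Jarvis march: at each step, from the current hull vertex p, select the next vertex q as the point such that every other point lies strictly to the left of (or on) the directed line p → q. (Equivalently: for every other point r, the cross product (q − p) × (r − p) ≥ 0.)
Starting point (lowest x, tie lowest y): (-10, -5). Wrap until returning to start. Resulting hull: (-10, -5), (-7, -4), (10, 10), (0, 10), (-4, 7).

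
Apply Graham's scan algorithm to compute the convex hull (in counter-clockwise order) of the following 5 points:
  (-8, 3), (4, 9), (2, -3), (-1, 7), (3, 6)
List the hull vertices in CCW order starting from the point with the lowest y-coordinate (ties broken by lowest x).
Hull (CCW) = [(2, -3), (4, 9), (-1, 7), (-8, 3)]

Graham scan procedure:
  1. Find the pivot p₀ = point with lowest y (tie → lowest x): (2, -3).
  2. Sort the remaining points by polar angle around p₀.
  3. Walk through sorted points, maintaining a stack; pop the top while the last three entries make a non-left turn (cross product ≤ 0).
  4. Final stack is the convex hull in CCW order: (2, -3), (4, 9), (-1, 7), (-8, 3).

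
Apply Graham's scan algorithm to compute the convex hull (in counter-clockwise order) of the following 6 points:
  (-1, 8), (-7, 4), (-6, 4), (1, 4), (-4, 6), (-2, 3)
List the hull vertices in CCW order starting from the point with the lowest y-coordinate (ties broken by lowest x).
Hull (CCW) = [(-2, 3), (1, 4), (-1, 8), (-7, 4)]

Graham scan procedure:
  1. Find the pivot p₀ = point with lowest y (tie → lowest x): (-2, 3).
  2. Sort the remaining points by polar angle around p₀.
  3. Walk through sorted points, maintaining a stack; pop the top while the last three entries make a non-left turn (cross product ≤ 0).
  4. Final stack is the convex hull in CCW order: (-2, 3), (1, 4), (-1, 8), (-7, 4).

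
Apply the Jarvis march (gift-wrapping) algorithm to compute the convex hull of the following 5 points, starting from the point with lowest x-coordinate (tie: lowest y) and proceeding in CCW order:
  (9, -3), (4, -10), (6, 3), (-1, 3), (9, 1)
Hull (CCW) = [(-1, 3), (4, -10), (9, -3), (9, 1), (6, 3)]

Jarvis march: at each step, from the current hull vertex p, select the next vertex q as the point such that every other point lies strictly to the left of (or on) the directed line p → q. (Equivalently: for every other point r, the cross product (q − p) × (r − p) ≥ 0.)
Starting point (lowest x, tie lowest y): (-1, 3). Wrap until returning to start. Resulting hull: (-1, 3), (4, -10), (9, -3), (9, 1), (6, 3).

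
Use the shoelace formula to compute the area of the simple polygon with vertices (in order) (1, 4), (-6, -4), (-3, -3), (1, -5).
Area = 53/2

Shoelace formula: Area = (1/2) |Σ_i (x_i · y_{i+1} − x_{i+1} · y_i)| (indices mod n). Compute each cross term:
  (1)(-4) − (-6)(4) = 20
  (-6)(-3) − (-3)(-4) = 6
  (-3)(-5) − (1)(-3) = 18
  (1)(4) − (1)(-5) = 9
Sum = 53, so (signed) Area = 53/2 = 53/2, |Area| = 53/2.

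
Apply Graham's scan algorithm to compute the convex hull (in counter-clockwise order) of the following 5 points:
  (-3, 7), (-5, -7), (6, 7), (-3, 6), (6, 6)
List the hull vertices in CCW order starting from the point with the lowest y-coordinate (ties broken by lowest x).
Hull (CCW) = [(-5, -7), (6, 6), (6, 7), (-3, 7)]

Graham scan procedure:
  1. Find the pivot p₀ = point with lowest y (tie → lowest x): (-5, -7).
  2. Sort the remaining points by polar angle around p₀.
  3. Walk through sorted points, maintaining a stack; pop the top while the last three entries make a non-left turn (cross product ≤ 0).
  4. Final stack is the convex hull in CCW order: (-5, -7), (6, 6), (6, 7), (-3, 7).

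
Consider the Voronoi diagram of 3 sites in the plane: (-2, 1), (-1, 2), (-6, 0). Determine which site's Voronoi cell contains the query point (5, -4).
Nearest site = (-1, 2)

The Voronoi cell of site s contains exactly those query points closer to s than to any other site. Compute squared distances from q = (5, -4) to each site:
  (-1 − 5)² + (2 − -4)² = 72
  (-2 − 5)² + (1 − -4)² = 74
  (-6 − 5)² + (0 − -4)² = 137
Minimum is attained by (-1, 2), so q lies in its Voronoi cell.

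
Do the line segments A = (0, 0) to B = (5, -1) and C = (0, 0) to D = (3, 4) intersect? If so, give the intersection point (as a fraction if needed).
Yes; intersection at (0, 0) (t = 0 on AB, s = 0 on CD)

Parametrize AB as A + t(B − A) = (0 + 5 t, 0 + -1 t) and CD as C + s(D − C) = (0 + 3 s, 0 + 4 s). Solve the linear system for (t, s). Determinant = -23 ≠ 0, so a unique intersection of the containing lines exists. Solution: t = 0, s = 0 — both in [0, 1], so the segments cross. Intersection point: (0, 0).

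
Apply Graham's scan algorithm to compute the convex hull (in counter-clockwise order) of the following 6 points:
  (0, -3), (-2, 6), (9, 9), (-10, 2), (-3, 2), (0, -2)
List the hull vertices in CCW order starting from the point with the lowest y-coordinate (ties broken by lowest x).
Hull (CCW) = [(0, -3), (9, 9), (-2, 6), (-10, 2)]

Graham scan procedure:
  1. Find the pivot p₀ = point with lowest y (tie → lowest x): (0, -3).
  2. Sort the remaining points by polar angle around p₀.
  3. Walk through sorted points, maintaining a stack; pop the top while the last three entries make a non-left turn (cross product ≤ 0).
  4. Final stack is the convex hull in CCW order: (0, -3), (9, 9), (-2, 6), (-10, 2).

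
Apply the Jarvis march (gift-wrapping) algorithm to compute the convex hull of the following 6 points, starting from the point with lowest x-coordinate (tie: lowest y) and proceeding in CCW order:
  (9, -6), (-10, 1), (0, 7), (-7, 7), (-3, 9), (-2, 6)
Hull (CCW) = [(-10, 1), (9, -6), (0, 7), (-3, 9), (-7, 7)]

Jarvis march: at each step, from the current hull vertex p, select the next vertex q as the point such that every other point lies strictly to the left of (or on) the directed line p → q. (Equivalently: for every other point r, the cross product (q − p) × (r − p) ≥ 0.)
Starting point (lowest x, tie lowest y): (-10, 1). Wrap until returning to start. Resulting hull: (-10, 1), (9, -6), (0, 7), (-3, 9), (-7, 7).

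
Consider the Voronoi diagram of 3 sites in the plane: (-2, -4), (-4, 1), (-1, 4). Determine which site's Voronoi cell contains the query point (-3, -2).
Nearest site = (-2, -4)

The Voronoi cell of site s contains exactly those query points closer to s than to any other site. Compute squared distances from q = (-3, -2) to each site:
  (-2 − -3)² + (-4 − -2)² = 5
  (-4 − -3)² + (1 − -2)² = 10
  (-1 − -3)² + (4 − -2)² = 40
Minimum is attained by (-2, -4), so q lies in its Voronoi cell.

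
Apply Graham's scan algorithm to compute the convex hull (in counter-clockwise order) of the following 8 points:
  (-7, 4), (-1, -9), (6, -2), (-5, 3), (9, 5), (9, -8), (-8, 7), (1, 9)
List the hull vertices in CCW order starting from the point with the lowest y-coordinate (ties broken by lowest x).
Hull (CCW) = [(-1, -9), (9, -8), (9, 5), (1, 9), (-8, 7), (-7, 4)]

Graham scan procedure:
  1. Find the pivot p₀ = point with lowest y (tie → lowest x): (-1, -9).
  2. Sort the remaining points by polar angle around p₀.
  3. Walk through sorted points, maintaining a stack; pop the top while the last three entries make a non-left turn (cross product ≤ 0).
  4. Final stack is the convex hull in CCW order: (-1, -9), (9, -8), (9, 5), (1, 9), (-8, 7), (-7, 4).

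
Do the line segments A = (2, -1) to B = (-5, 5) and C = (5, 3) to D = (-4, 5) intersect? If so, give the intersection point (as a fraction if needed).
No (intersection of containing lines falls outside at least one segment)

Parametrize and solve: t = 21/20, s = 23/20. At least one of these is outside [0, 1], so the segments do not intersect.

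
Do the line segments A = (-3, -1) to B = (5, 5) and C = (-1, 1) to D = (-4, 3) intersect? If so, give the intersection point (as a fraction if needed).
No (intersection of containing lines falls outside at least one segment)

Parametrize and solve: t = 5/17, s = -2/17. At least one of these is outside [0, 1], so the segments do not intersect.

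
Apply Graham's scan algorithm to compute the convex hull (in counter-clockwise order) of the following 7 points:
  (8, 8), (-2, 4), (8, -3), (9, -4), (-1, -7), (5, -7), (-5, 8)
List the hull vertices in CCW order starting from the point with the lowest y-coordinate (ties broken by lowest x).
Hull (CCW) = [(-1, -7), (5, -7), (9, -4), (8, 8), (-5, 8)]

Graham scan procedure:
  1. Find the pivot p₀ = point with lowest y (tie → lowest x): (-1, -7).
  2. Sort the remaining points by polar angle around p₀.
  3. Walk through sorted points, maintaining a stack; pop the top while the last three entries make a non-left turn (cross product ≤ 0).
  4. Final stack is the convex hull in CCW order: (-1, -7), (5, -7), (9, -4), (8, 8), (-5, 8).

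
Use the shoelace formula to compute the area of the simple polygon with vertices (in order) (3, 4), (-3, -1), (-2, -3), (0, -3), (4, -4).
Area = 31

Shoelace formula: Area = (1/2) |Σ_i (x_i · y_{i+1} − x_{i+1} · y_i)| (indices mod n). Compute each cross term:
  (3)(-1) − (-3)(4) = 9
  (-3)(-3) − (-2)(-1) = 7
  (-2)(-3) − (0)(-3) = 6
  (0)(-4) − (4)(-3) = 12
  (4)(4) − (3)(-4) = 28
Sum = 62, so (signed) Area = 62/2 = 31, |Area| = 31.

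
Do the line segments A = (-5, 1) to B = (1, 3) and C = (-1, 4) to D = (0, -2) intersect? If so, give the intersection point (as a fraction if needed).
Yes; intersection at (-14/19, 46/19) (t = 27/38 on AB, s = 5/19 on CD)

Parametrize AB as A + t(B − A) = (-5 + 6 t, 1 + 2 t) and CD as C + s(D − C) = (-1 + 1 s, 4 + -6 s). Solve the linear system for (t, s). Determinant = 38 ≠ 0, so a unique intersection of the containing lines exists. Solution: t = 27/38, s = 5/19 — both in [0, 1], so the segments cross. Intersection point: (-14/19, 46/19).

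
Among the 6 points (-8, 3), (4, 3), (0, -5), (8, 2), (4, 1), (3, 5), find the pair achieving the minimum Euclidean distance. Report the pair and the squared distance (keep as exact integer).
Pair = ((4, 3), (4, 1)); squared distance = 4

Compute all C(6, 2) = 15 pairwise squared distances (x_i − x_j)² + (y_i − y_j)². The minimum is 4, attained by the pair ((4, 3), (4, 1)).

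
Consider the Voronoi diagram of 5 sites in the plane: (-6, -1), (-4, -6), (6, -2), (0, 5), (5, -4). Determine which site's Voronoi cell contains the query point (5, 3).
Nearest site = (6, -2)

The Voronoi cell of site s contains exactly those query points closer to s than to any other site. Compute squared distances from q = (5, 3) to each site:
  (6 − 5)² + (-2 − 3)² = 26
  (0 − 5)² + (5 − 3)² = 29
  (5 − 5)² + (-4 − 3)² = 49
  (-6 − 5)² + (-1 − 3)² = 137
  (-4 − 5)² + (-6 − 3)² = 162
Minimum is attained by (6, -2), so q lies in its Voronoi cell.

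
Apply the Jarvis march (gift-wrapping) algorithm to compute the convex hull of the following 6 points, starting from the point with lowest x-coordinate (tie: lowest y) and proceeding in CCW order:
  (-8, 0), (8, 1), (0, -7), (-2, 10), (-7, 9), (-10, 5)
Hull (CCW) = [(-10, 5), (-8, 0), (0, -7), (8, 1), (-2, 10), (-7, 9)]

Jarvis march: at each step, from the current hull vertex p, select the next vertex q as the point such that every other point lies strictly to the left of (or on) the directed line p → q. (Equivalently: for every other point r, the cross product (q − p) × (r − p) ≥ 0.)
Starting point (lowest x, tie lowest y): (-10, 5). Wrap until returning to start. Resulting hull: (-10, 5), (-8, 0), (0, -7), (8, 1), (-2, 10), (-7, 9).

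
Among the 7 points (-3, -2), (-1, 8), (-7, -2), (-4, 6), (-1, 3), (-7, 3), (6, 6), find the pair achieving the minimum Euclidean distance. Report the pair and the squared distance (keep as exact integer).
Pair = ((-1, 8), (-4, 6)); squared distance = 13

Compute all C(7, 2) = 21 pairwise squared distances (x_i − x_j)² + (y_i − y_j)². The minimum is 13, attained by the pair ((-1, 8), (-4, 6)).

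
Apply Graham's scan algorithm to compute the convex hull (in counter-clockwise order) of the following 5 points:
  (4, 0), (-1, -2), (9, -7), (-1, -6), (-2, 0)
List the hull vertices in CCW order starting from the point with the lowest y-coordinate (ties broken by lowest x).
Hull (CCW) = [(9, -7), (4, 0), (-2, 0), (-1, -6)]

Graham scan procedure:
  1. Find the pivot p₀ = point with lowest y (tie → lowest x): (9, -7).
  2. Sort the remaining points by polar angle around p₀.
  3. Walk through sorted points, maintaining a stack; pop the top while the last three entries make a non-left turn (cross product ≤ 0).
  4. Final stack is the convex hull in CCW order: (9, -7), (4, 0), (-2, 0), (-1, -6).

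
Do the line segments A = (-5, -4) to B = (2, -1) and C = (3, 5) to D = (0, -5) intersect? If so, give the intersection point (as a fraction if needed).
Yes; intersection at (66/61, -85/61) (t = 53/61 on AB, s = 39/61 on CD)

Parametrize AB as A + t(B − A) = (-5 + 7 t, -4 + 3 t) and CD as C + s(D − C) = (3 + -3 s, 5 + -10 s). Solve the linear system for (t, s). Determinant = 61 ≠ 0, so a unique intersection of the containing lines exists. Solution: t = 53/61, s = 39/61 — both in [0, 1], so the segments cross. Intersection point: (66/61, -85/61).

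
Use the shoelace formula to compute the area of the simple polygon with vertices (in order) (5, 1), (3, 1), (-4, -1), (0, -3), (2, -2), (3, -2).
Area = 18

Shoelace formula: Area = (1/2) |Σ_i (x_i · y_{i+1} − x_{i+1} · y_i)| (indices mod n). Compute each cross term:
  (5)(1) − (3)(1) = 2
  (3)(-1) − (-4)(1) = 1
  (-4)(-3) − (0)(-1) = 12
  (0)(-2) − (2)(-3) = 6
  (2)(-2) − (3)(-2) = 2
  (3)(1) − (5)(-2) = 13
Sum = 36, so (signed) Area = 36/2 = 18, |Area| = 18.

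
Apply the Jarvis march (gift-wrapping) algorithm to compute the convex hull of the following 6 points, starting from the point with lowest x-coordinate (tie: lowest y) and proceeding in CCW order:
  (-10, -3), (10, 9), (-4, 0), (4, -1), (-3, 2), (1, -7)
Hull (CCW) = [(-10, -3), (1, -7), (10, 9), (-3, 2)]

Jarvis march: at each step, from the current hull vertex p, select the next vertex q as the point such that every other point lies strictly to the left of (or on) the directed line p → q. (Equivalently: for every other point r, the cross product (q − p) × (r − p) ≥ 0.)
Starting point (lowest x, tie lowest y): (-10, -3). Wrap until returning to start. Resulting hull: (-10, -3), (1, -7), (10, 9), (-3, 2).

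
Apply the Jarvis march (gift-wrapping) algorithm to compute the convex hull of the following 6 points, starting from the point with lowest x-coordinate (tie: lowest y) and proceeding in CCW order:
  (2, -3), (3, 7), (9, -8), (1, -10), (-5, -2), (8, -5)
Hull (CCW) = [(-5, -2), (1, -10), (9, -8), (8, -5), (3, 7)]

Jarvis march: at each step, from the current hull vertex p, select the next vertex q as the point such that every other point lies strictly to the left of (or on) the directed line p → q. (Equivalently: for every other point r, the cross product (q − p) × (r − p) ≥ 0.)
Starting point (lowest x, tie lowest y): (-5, -2). Wrap until returning to start. Resulting hull: (-5, -2), (1, -10), (9, -8), (8, -5), (3, 7).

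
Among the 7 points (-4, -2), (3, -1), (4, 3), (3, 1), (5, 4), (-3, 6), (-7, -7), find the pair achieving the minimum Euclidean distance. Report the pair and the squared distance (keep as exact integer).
Pair = ((4, 3), (5, 4)); squared distance = 2

Compute all C(7, 2) = 21 pairwise squared distances (x_i − x_j)² + (y_i − y_j)². The minimum is 2, attained by the pair ((4, 3), (5, 4)).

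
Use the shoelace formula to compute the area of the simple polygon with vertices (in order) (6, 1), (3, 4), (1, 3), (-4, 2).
Area = 12

Shoelace formula: Area = (1/2) |Σ_i (x_i · y_{i+1} − x_{i+1} · y_i)| (indices mod n). Compute each cross term:
  (6)(4) − (3)(1) = 21
  (3)(3) − (1)(4) = 5
  (1)(2) − (-4)(3) = 14
  (-4)(1) − (6)(2) = -16
Sum = 24, so (signed) Area = 24/2 = 12, |Area| = 12.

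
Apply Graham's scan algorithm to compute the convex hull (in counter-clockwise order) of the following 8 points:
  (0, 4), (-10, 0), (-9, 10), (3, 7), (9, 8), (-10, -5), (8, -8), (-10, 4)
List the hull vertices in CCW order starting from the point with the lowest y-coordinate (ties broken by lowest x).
Hull (CCW) = [(8, -8), (9, 8), (-9, 10), (-10, 4), (-10, -5)]

Graham scan procedure:
  1. Find the pivot p₀ = point with lowest y (tie → lowest x): (8, -8).
  2. Sort the remaining points by polar angle around p₀.
  3. Walk through sorted points, maintaining a stack; pop the top while the last three entries make a non-left turn (cross product ≤ 0).
  4. Final stack is the convex hull in CCW order: (8, -8), (9, 8), (-9, 10), (-10, 4), (-10, -5).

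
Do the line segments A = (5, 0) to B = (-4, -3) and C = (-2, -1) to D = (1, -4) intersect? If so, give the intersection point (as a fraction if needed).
Yes; intersection at (-1, -2) (t = 2/3 on AB, s = 1/3 on CD)

Parametrize AB as A + t(B − A) = (5 + -9 t, 0 + -3 t) and CD as C + s(D − C) = (-2 + 3 s, -1 + -3 s). Solve the linear system for (t, s). Determinant = -36 ≠ 0, so a unique intersection of the containing lines exists. Solution: t = 2/3, s = 1/3 — both in [0, 1], so the segments cross. Intersection point: (-1, -2).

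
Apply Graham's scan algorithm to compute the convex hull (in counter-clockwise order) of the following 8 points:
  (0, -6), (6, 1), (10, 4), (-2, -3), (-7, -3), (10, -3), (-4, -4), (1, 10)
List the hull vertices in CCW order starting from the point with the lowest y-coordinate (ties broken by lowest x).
Hull (CCW) = [(0, -6), (10, -3), (10, 4), (1, 10), (-7, -3)]

Graham scan procedure:
  1. Find the pivot p₀ = point with lowest y (tie → lowest x): (0, -6).
  2. Sort the remaining points by polar angle around p₀.
  3. Walk through sorted points, maintaining a stack; pop the top while the last three entries make a non-left turn (cross product ≤ 0).
  4. Final stack is the convex hull in CCW order: (0, -6), (10, -3), (10, 4), (1, 10), (-7, -3).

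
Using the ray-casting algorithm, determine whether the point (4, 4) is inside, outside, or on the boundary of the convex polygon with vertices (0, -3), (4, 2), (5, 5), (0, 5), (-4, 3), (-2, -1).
The point (4, 4) lies strictly inside the polygon

Cast a horizontal ray to the right from the query point and count how many polygon edges it crosses (each edge strictly once or zero times, handled with the usual half-open convention). 
Parity of crossings → odd ⇒ inside.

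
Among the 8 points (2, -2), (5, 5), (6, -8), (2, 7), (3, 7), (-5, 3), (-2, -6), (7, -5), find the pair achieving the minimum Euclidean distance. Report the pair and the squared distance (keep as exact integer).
Pair = ((2, 7), (3, 7)); squared distance = 1

Compute all C(8, 2) = 28 pairwise squared distances (x_i − x_j)² + (y_i − y_j)². The minimum is 1, attained by the pair ((2, 7), (3, 7)).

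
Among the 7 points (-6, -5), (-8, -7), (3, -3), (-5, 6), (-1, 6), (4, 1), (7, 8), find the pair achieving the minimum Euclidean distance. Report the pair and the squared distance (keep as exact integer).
Pair = ((-6, -5), (-8, -7)); squared distance = 8

Compute all C(7, 2) = 21 pairwise squared distances (x_i − x_j)² + (y_i − y_j)². The minimum is 8, attained by the pair ((-6, -5), (-8, -7)).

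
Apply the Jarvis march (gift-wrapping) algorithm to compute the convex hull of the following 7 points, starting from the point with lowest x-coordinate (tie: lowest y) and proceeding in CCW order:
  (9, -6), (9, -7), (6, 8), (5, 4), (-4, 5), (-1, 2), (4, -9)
Hull (CCW) = [(-4, 5), (4, -9), (9, -7), (9, -6), (6, 8)]

Jarvis march: at each step, from the current hull vertex p, select the next vertex q as the point such that every other point lies strictly to the left of (or on) the directed line p → q. (Equivalently: for every other point r, the cross product (q − p) × (r − p) ≥ 0.)
Starting point (lowest x, tie lowest y): (-4, 5). Wrap until returning to start. Resulting hull: (-4, 5), (4, -9), (9, -7), (9, -6), (6, 8).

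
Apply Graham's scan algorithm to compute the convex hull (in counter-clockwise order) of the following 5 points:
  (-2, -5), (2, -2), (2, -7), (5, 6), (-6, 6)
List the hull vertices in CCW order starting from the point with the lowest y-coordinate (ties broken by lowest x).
Hull (CCW) = [(2, -7), (5, 6), (-6, 6), (-2, -5)]

Graham scan procedure:
  1. Find the pivot p₀ = point with lowest y (tie → lowest x): (2, -7).
  2. Sort the remaining points by polar angle around p₀.
  3. Walk through sorted points, maintaining a stack; pop the top while the last three entries make a non-left turn (cross product ≤ 0).
  4. Final stack is the convex hull in CCW order: (2, -7), (5, 6), (-6, 6), (-2, -5).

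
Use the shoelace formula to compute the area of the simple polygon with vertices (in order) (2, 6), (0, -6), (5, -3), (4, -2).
Area = 24

Shoelace formula: Area = (1/2) |Σ_i (x_i · y_{i+1} − x_{i+1} · y_i)| (indices mod n). Compute each cross term:
  (2)(-6) − (0)(6) = -12
  (0)(-3) − (5)(-6) = 30
  (5)(-2) − (4)(-3) = 2
  (4)(6) − (2)(-2) = 28
Sum = 48, so (signed) Area = 48/2 = 24, |Area| = 24.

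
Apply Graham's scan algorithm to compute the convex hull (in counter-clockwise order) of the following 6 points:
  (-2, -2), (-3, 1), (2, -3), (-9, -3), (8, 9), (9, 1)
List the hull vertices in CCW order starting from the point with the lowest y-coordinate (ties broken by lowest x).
Hull (CCW) = [(-9, -3), (2, -3), (9, 1), (8, 9)]

Graham scan procedure:
  1. Find the pivot p₀ = point with lowest y (tie → lowest x): (-9, -3).
  2. Sort the remaining points by polar angle around p₀.
  3. Walk through sorted points, maintaining a stack; pop the top while the last three entries make a non-left turn (cross product ≤ 0).
  4. Final stack is the convex hull in CCW order: (-9, -3), (2, -3), (9, 1), (8, 9).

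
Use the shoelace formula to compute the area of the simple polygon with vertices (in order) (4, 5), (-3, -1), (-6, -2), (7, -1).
Area = 35

Shoelace formula: Area = (1/2) |Σ_i (x_i · y_{i+1} − x_{i+1} · y_i)| (indices mod n). Compute each cross term:
  (4)(-1) − (-3)(5) = 11
  (-3)(-2) − (-6)(-1) = 0
  (-6)(-1) − (7)(-2) = 20
  (7)(5) − (4)(-1) = 39
Sum = 70, so (signed) Area = 70/2 = 35, |Area| = 35.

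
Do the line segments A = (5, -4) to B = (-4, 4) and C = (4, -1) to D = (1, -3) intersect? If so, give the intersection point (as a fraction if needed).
Yes; intersection at (37/14, -40/21) (t = 11/42 on AB, s = 19/42 on CD)

Parametrize AB as A + t(B − A) = (5 + -9 t, -4 + 8 t) and CD as C + s(D − C) = (4 + -3 s, -1 + -2 s). Solve the linear system for (t, s). Determinant = -42 ≠ 0, so a unique intersection of the containing lines exists. Solution: t = 11/42, s = 19/42 — both in [0, 1], so the segments cross. Intersection point: (37/14, -40/21).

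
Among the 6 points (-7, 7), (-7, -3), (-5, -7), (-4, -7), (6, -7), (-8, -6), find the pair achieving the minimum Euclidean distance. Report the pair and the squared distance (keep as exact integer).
Pair = ((-5, -7), (-4, -7)); squared distance = 1

Compute all C(6, 2) = 15 pairwise squared distances (x_i − x_j)² + (y_i − y_j)². The minimum is 1, attained by the pair ((-5, -7), (-4, -7)).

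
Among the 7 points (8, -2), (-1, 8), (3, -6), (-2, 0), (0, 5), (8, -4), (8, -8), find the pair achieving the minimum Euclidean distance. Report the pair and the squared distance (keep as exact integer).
Pair = ((8, -2), (8, -4)); squared distance = 4

Compute all C(7, 2) = 21 pairwise squared distances (x_i − x_j)² + (y_i − y_j)². The minimum is 4, attained by the pair ((8, -2), (8, -4)).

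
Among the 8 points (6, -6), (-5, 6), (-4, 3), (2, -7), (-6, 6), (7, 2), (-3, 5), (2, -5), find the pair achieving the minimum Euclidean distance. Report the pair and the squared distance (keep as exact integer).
Pair = ((-5, 6), (-6, 6)); squared distance = 1

Compute all C(8, 2) = 28 pairwise squared distances (x_i − x_j)² + (y_i − y_j)². The minimum is 1, attained by the pair ((-5, 6), (-6, 6)).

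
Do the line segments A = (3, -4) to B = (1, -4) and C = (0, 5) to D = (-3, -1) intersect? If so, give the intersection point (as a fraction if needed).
No (intersection of containing lines falls outside at least one segment)

Parametrize and solve: t = 15/4, s = 3/2. At least one of these is outside [0, 1], so the segments do not intersect.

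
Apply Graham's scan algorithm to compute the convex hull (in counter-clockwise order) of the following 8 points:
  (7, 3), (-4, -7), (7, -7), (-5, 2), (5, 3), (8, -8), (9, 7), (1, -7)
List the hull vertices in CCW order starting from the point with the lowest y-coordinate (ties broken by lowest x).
Hull (CCW) = [(8, -8), (9, 7), (-5, 2), (-4, -7)]

Graham scan procedure:
  1. Find the pivot p₀ = point with lowest y (tie → lowest x): (8, -8).
  2. Sort the remaining points by polar angle around p₀.
  3. Walk through sorted points, maintaining a stack; pop the top while the last three entries make a non-left turn (cross product ≤ 0).
  4. Final stack is the convex hull in CCW order: (8, -8), (9, 7), (-5, 2), (-4, -7).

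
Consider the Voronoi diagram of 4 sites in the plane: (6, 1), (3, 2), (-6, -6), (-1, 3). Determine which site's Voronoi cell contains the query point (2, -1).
Nearest site = (3, 2)

The Voronoi cell of site s contains exactly those query points closer to s than to any other site. Compute squared distances from q = (2, -1) to each site:
  (3 − 2)² + (2 − -1)² = 10
  (6 − 2)² + (1 − -1)² = 20
  (-1 − 2)² + (3 − -1)² = 25
  (-6 − 2)² + (-6 − -1)² = 89
Minimum is attained by (3, 2), so q lies in its Voronoi cell.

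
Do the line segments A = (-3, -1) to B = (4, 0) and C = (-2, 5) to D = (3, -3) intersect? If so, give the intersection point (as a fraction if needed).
Yes; intersection at (83/61, -23/61) (t = 38/61 on AB, s = 41/61 on CD)

Parametrize AB as A + t(B − A) = (-3 + 7 t, -1 + 1 t) and CD as C + s(D − C) = (-2 + 5 s, 5 + -8 s). Solve the linear system for (t, s). Determinant = 61 ≠ 0, so a unique intersection of the containing lines exists. Solution: t = 38/61, s = 41/61 — both in [0, 1], so the segments cross. Intersection point: (83/61, -23/61).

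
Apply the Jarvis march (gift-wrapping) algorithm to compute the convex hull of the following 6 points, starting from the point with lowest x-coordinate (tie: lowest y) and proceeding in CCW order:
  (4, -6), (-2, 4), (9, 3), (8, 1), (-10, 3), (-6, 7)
Hull (CCW) = [(-10, 3), (4, -6), (8, 1), (9, 3), (-6, 7)]

Jarvis march: at each step, from the current hull vertex p, select the next vertex q as the point such that every other point lies strictly to the left of (or on) the directed line p → q. (Equivalently: for every other point r, the cross product (q − p) × (r − p) ≥ 0.)
Starting point (lowest x, tie lowest y): (-10, 3). Wrap until returning to start. Resulting hull: (-10, 3), (4, -6), (8, 1), (9, 3), (-6, 7).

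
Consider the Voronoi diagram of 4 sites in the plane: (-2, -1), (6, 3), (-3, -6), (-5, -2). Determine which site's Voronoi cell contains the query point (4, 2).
Nearest site = (6, 3)

The Voronoi cell of site s contains exactly those query points closer to s than to any other site. Compute squared distances from q = (4, 2) to each site:
  (6 − 4)² + (3 − 2)² = 5
  (-2 − 4)² + (-1 − 2)² = 45
  (-5 − 4)² + (-2 − 2)² = 97
  (-3 − 4)² + (-6 − 2)² = 113
Minimum is attained by (6, 3), so q lies in its Voronoi cell.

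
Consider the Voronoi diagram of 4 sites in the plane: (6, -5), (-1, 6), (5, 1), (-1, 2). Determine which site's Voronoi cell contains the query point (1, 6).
Nearest site = (-1, 6)

The Voronoi cell of site s contains exactly those query points closer to s than to any other site. Compute squared distances from q = (1, 6) to each site:
  (-1 − 1)² + (6 − 6)² = 4
  (-1 − 1)² + (2 − 6)² = 20
  (5 − 1)² + (1 − 6)² = 41
  (6 − 1)² + (-5 − 6)² = 146
Minimum is attained by (-1, 6), so q lies in its Voronoi cell.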